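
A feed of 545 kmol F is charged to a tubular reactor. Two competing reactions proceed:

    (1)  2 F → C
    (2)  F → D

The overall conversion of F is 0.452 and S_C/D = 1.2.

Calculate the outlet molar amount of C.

Conversion of F: F consumed = 0.452 × 545 = 246.3 kmol = 2ξ₁ + 1ξ₂.
Selectivity: 1ξ₁ / (1ξ₂) = 1.2 → ξ₁ = 1.2 ξ₂.
Substitute: (2·1.2 + 1) ξ₂ = 246.3 → ξ₂ = 72.45 kmol, ξ₁ = 86.94 kmol.
Outlet amounts (n = n₀ + Σ ν·ξ):
  F: 545 − 2(86.94) − 1(72.45) = 298.7
  C: 0 + 1(86.94) = 86.94
  D: 0 + 1(72.45) = 72.45

86.9 kmol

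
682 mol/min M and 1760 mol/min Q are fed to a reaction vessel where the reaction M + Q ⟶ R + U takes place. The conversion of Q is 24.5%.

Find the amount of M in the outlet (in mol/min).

251 mol/min

Q reacted = 0.245 × 1760 = 431.2 mol/min; ν_Q = −1, so ξ = 431.2/1 = 431.2 mol/min.
Outlet amounts (n = n₀ + ν ξ):
  M: 682 − 1(431.2) = 250.8
  Q: 1760 − 1(431.2) = 1329
  R: 0 + 1(431.2) = 431.2
  U: 0 + 1(431.2) = 431.2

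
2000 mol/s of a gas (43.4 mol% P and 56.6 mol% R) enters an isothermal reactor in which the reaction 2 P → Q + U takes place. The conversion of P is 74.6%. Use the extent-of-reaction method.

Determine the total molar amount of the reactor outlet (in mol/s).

2000 mol/s

P reacted = 0.746 × 868 = 647.5 mol/s; ν_P = −2, so ξ = 647.5/2 = 323.8 mol/s.
Outlet amounts (n = n₀ + ν ξ):
  P: 868 − 2(323.8) = 220.5
  Q: 0 + 1(323.8) = 323.8
  U: 0 + 1(323.8) = 323.8
  R: 1132 (inert)
Total out = 220.5 + 323.8 + 323.8 + 1132 = 2000 mol/s.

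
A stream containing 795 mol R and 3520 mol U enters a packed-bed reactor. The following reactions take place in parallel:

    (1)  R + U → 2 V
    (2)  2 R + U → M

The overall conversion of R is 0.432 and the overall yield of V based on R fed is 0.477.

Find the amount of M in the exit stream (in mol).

76.9 mol

Yield of V: 2ξ₁ / 795 = 0.477 → ξ₁ = 189.6 mol.
Conversion of R: 1ξ₁ + 2ξ₂ = 0.432 × 795 = 343.4 → ξ₂ = 76.92 mol.
Outlet amounts (n = n₀ + Σ ν·ξ):
  R: 795 − 1(189.6) − 2(76.92) = 451.6
  U: 3520 − 1(189.6) − 1(76.92) = 3253
  V: 0 + 2(189.6) = 379.2
  M: 0 + 1(76.92) = 76.92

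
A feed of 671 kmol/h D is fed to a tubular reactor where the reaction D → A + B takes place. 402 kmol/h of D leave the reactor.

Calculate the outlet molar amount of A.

For D: n = n₀ − 1ξ → 402 = 671 − 1ξ, giving ξ = 269 kmol/h.
Outlet amounts (n = n₀ + ν ξ):
  D: 671 − 1(269) = 402
  A: 0 + 1(269) = 269
  B: 0 + 1(269) = 269

269 kmol/h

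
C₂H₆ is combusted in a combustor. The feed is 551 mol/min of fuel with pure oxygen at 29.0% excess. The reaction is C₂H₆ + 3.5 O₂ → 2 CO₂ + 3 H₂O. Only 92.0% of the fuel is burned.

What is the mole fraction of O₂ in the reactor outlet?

0.217

Stoichiometric O₂ = 3.5 × 551 = 1928 mol/min; O₂ fed = 1928 × 1.290 = 2488 mol/min.
Fuel reacted = 0.92 × 551 → ξ = 506.9 mol/min.
Outlet (n = n₀ + ν ξ):
  C₂H₆: 551 − 1(506.9) = 44.08
  O₂: 2488 − 3.5(506.9) = 713.5
  CO₂: 0 + 2(506.9) = 1014
  H₂O: 0 + 3(506.9) = 1521
Total out = 3292 mol/min; y_O₂ = 713.5 / 3292 = 0.2167.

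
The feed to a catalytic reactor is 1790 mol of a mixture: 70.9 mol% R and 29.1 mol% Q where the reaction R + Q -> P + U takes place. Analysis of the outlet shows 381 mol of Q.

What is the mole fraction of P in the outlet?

For Q: n = n₀ − 1ξ → 381 = 520.9 − 1ξ, giving ξ = 139.9 mol.
Outlet amounts (n = n₀ + ν ξ):
  R: 1269 − 1(139.9) = 1129
  Q: 520.9 − 1(139.9) = 381
  P: 0 + 1(139.9) = 139.9
  U: 0 + 1(139.9) = 139.9
Total out = 1790 mol; y_P = 139.9 / 1790 = 0.07815.

0.0782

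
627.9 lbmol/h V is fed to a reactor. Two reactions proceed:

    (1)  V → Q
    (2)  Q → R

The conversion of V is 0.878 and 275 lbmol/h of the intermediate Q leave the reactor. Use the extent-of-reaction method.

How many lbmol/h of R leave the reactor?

Conversion of V: V consumed = 1ξ₁ = 0.878 × 627.9 → ξ₁ = 551.3 lbmol/h.
Q balance: n_Q = 0 + 1ξ₁ − 1ξ₂ = 275 → ξ₂ = (1·551.3 − 275)/1 = 276.3 lbmol/h.
Outlet amounts (n = n₀ + Σ ν·ξ):
  V: 627.9 − 1(551.3) = 76.6
  Q: 0 + 1(551.3) − 1(276.3) = 275
  R: 0 + 1(276.3) = 276.3

276 lbmol/h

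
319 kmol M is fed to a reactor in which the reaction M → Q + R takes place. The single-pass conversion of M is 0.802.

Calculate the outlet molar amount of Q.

256 kmol

M reacted = 0.802 × 319 = 255.8 kmol; ν_M = −1, so ξ = 255.8/1 = 255.8 kmol.
Outlet amounts (n = n₀ + ν ξ):
  M: 319 − 1(255.8) = 63.16
  Q: 0 + 1(255.8) = 255.8
  R: 0 + 1(255.8) = 255.8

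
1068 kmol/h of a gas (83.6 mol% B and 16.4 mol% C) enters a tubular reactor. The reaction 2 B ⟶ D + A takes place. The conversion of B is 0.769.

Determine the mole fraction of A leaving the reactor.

B reacted = 0.769 × 892.8 = 686.6 kmol/h; ν_B = −2, so ξ = 686.6/2 = 343.3 kmol/h.
Outlet amounts (n = n₀ + ν ξ):
  B: 892.8 − 2(343.3) = 206.2
  D: 0 + 1(343.3) = 343.3
  A: 0 + 1(343.3) = 343.3
  C: 175.2 (inert)
Total out = 1068 kmol/h; y_A = 343.3 / 1068 = 0.3214.

0.321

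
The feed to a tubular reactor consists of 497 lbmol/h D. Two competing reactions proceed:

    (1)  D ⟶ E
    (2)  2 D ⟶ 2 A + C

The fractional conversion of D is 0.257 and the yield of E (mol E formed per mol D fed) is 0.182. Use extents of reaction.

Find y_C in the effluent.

Yield of E: 1ξ₁ / 497 = 0.182 → ξ₁ = 90.45 lbmol/h.
Conversion of D: 1ξ₁ + 2ξ₂ = 0.257 × 497 = 127.7 → ξ₂ = 18.64 lbmol/h.
Outlet amounts (n = n₀ + Σ ν·ξ):
  D: 497 − 1(90.45) − 2(18.64) = 369.3
  E: 0 + 1(90.45) = 90.45
  A: 0 + 2(18.64) = 37.28
  C: 0 + 1(18.64) = 18.64
Total out = 515.6 lbmol/h; y_C = 18.64 / 515.6 = 0.03614.

0.0361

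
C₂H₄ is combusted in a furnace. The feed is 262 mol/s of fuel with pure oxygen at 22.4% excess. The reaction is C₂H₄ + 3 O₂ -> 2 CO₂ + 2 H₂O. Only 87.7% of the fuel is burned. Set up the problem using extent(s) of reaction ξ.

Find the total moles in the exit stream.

Stoichiometric O₂ = 3 × 262 = 786 mol/s; O₂ fed = 786 × 1.224 = 962.1 mol/s.
Fuel reacted = 0.877 × 262 → ξ = 229.8 mol/s.
Outlet (n = n₀ + ν ξ):
  C₂H₄: 262 − 1(229.8) = 32.23
  O₂: 962.1 − 3(229.8) = 272.7
  CO₂: 0 + 2(229.8) = 459.5
  H₂O: 0 + 2(229.8) = 459.5
Total out = 32.23 + 272.7 + 459.5 + 459.5 = 1224 mol/s.

1220 mol/s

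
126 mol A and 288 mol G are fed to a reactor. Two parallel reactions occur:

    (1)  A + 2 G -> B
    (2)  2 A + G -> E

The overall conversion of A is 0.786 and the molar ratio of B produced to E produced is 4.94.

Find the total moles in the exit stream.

Conversion of A: A consumed = 0.786 × 126 = 99.04 mol = 1ξ₁ + 2ξ₂.
Selectivity: 1ξ₁ / (1ξ₂) = 4.94 → ξ₁ = 4.94 ξ₂.
Substitute: (1·4.94 + 2) ξ₂ = 99.04 → ξ₂ = 14.27 mol, ξ₁ = 70.5 mol.
Outlet amounts (n = n₀ + Σ ν·ξ):
  A: 126 − 1(70.5) − 2(14.27) = 26.96
  G: 288 − 2(70.5) − 1(14.27) = 132.7
  B: 0 + 1(70.5) = 70.5
  E: 0 + 1(14.27) = 14.27
Total out = 26.96 + 132.7 + 70.5 + 14.27 = 244.5 mol.

244 mol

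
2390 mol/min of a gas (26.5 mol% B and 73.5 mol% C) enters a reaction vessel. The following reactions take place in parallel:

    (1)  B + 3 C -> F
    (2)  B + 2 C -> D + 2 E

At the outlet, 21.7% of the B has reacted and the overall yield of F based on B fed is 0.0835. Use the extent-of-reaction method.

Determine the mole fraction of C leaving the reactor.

0.64

Yield of F: 1ξ₁ / 633.4 = 0.0835 → ξ₁ = 52.88 mol/min.
Conversion of B: 1ξ₁ + 1ξ₂ = 0.217 × 633.4 = 137.4 → ξ₂ = 84.55 mol/min.
Outlet amounts (n = n₀ + Σ ν·ξ):
  B: 633.4 − 1(52.88) − 1(84.55) = 495.9
  C: 1757 − 3(52.88) − 2(84.55) = 1429
  F: 0 + 1(52.88) = 52.88
  D: 0 + 1(84.55) = 84.55
  E: 0 + 2(84.55) = 169.1
Total out = 2231 mol/min; y_C = 1429 / 2231 = 0.6404.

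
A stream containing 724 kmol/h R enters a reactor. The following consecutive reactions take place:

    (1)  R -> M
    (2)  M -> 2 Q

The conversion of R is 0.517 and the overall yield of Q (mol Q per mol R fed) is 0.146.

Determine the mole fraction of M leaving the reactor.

0.414

Conversion of R: R consumed = 1ξ₁ = 0.517 × 724 → ξ₁ = 374.3 kmol/h.
Yield of Q: 2ξ₂ / 724 = 0.146 → ξ₂ = 52.85 kmol/h.
Outlet amounts (n = n₀ + Σ ν·ξ):
  R: 724 − 1(374.3) = 349.7
  M: 0 + 1(374.3) − 1(52.85) = 321.5
  Q: 0 + 2(52.85) = 105.7
Total out = 776.9 kmol/h; y_M = 321.5 / 776.9 = 0.4138.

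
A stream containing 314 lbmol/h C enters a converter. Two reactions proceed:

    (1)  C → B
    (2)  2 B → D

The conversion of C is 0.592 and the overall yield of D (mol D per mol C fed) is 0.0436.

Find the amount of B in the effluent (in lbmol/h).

Conversion of C: C consumed = 1ξ₁ = 0.592 × 314 → ξ₁ = 185.9 lbmol/h.
Yield of D: 1ξ₂ / 314 = 0.0436 → ξ₂ = 13.69 lbmol/h.
Outlet amounts (n = n₀ + Σ ν·ξ):
  C: 314 − 1(185.9) = 128.1
  B: 0 + 1(185.9) − 2(13.69) = 158.5
  D: 0 + 1(13.69) = 13.69

159 lbmol/h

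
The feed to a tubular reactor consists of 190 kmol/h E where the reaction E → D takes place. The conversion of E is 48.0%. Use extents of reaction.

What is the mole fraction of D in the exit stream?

0.48

E reacted = 0.48 × 190 = 91.2 kmol/h; ν_E = −1, so ξ = 91.2/1 = 91.2 kmol/h.
Outlet amounts (n = n₀ + ν ξ):
  E: 190 − 1(91.2) = 98.8
  D: 0 + 1(91.2) = 91.2
Total out = 190 kmol/h; y_D = 91.2 / 190 = 0.48.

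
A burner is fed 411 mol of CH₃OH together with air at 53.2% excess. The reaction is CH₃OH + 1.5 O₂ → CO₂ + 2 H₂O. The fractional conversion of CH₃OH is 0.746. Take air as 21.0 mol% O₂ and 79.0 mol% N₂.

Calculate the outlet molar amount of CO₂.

Stoichiometric O₂ = 1.5 × 411 = 616.5 mol; O₂ fed = 616.5 × 1.532 = 944.5 mol.
N₂ fed = 944.5 × 79/21 = 3553 mol.
Fuel reacted = 0.746 × 411 → ξ = 306.6 mol.
Outlet (n = n₀ + ν ξ):
  CH₃OH: 411 − 1(306.6) = 104.4
  O₂: 944.5 − 1.5(306.6) = 484.6
  N₂: 3553 (inert)
  CO₂: 0 + 1(306.6) = 306.6
  H₂O: 0 + 2(306.6) = 613.2

307 mol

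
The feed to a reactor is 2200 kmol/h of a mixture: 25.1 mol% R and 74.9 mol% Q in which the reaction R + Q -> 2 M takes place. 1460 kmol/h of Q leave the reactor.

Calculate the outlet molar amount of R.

364 kmol/h

For Q: n = n₀ − 1ξ → 1460 = 1648 − 1ξ, giving ξ = 187.8 kmol/h.
Outlet amounts (n = n₀ + ν ξ):
  R: 552.2 − 1(187.8) = 364.4
  Q: 1648 − 1(187.8) = 1460
  M: 0 + 2(187.8) = 375.6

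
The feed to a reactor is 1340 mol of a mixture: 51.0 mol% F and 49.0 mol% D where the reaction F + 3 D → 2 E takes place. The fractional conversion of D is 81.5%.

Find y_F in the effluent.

0.514

D reacted = 0.815 × 656.6 = 535.1 mol; ν_D = −3, so ξ = 535.1/3 = 178.4 mol.
Outlet amounts (n = n₀ + ν ξ):
  F: 683.4 − 1(178.4) = 505
  D: 656.6 − 3(178.4) = 121.5
  E: 0 + 2(178.4) = 356.8
Total out = 983.2 mol; y_F = 505 / 983.2 = 0.5136.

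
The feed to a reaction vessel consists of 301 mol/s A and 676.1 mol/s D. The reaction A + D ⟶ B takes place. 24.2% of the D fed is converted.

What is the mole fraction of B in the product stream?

D reacted = 0.242 × 676.1 = 163.6 mol/s; ν_D = −1, so ξ = 163.6/1 = 163.6 mol/s.
Outlet amounts (n = n₀ + ν ξ):
  A: 301 − 1(163.6) = 137.4
  D: 676.1 − 1(163.6) = 512.5
  B: 0 + 1(163.6) = 163.6
Total out = 813.5 mol/s; y_B = 163.6 / 813.5 = 0.2011.

0.201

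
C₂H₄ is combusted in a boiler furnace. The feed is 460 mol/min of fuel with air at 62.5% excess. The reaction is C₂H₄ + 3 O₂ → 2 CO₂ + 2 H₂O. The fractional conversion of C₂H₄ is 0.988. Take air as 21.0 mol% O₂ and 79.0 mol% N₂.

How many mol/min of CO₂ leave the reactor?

909 mol/min

Stoichiometric O₂ = 3 × 460 = 1380 mol/min; O₂ fed = 1380 × 1.625 = 2242 mol/min.
N₂ fed = 2242 × 79/21 = 8436 mol/min.
Fuel reacted = 0.988 × 460 → ξ = 454.5 mol/min.
Outlet (n = n₀ + ν ξ):
  C₂H₄: 460 − 1(454.5) = 5.52
  O₂: 2242 − 3(454.5) = 879.1
  N₂: 8436 (inert)
  CO₂: 0 + 2(454.5) = 909
  H₂O: 0 + 2(454.5) = 909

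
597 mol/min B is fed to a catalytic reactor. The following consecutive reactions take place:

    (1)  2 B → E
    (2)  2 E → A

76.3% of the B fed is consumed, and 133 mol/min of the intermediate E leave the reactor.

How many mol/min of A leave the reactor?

Conversion of B: B consumed = 2ξ₁ = 0.763 × 597 → ξ₁ = 227.8 mol/min.
E balance: n_E = 0 + 1ξ₁ − 2ξ₂ = 133 → ξ₂ = (1·227.8 − 133)/2 = 47.38 mol/min.
Outlet amounts (n = n₀ + Σ ν·ξ):
  B: 597 − 2(227.8) = 141.5
  E: 0 + 1(227.8) − 2(47.38) = 133
  A: 0 + 1(47.38) = 47.38

47.4 mol/min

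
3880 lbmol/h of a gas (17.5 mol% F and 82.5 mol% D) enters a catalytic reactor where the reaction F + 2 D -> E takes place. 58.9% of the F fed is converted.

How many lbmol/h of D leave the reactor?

F reacted = 0.589 × 679 = 399.9 lbmol/h; ν_F = −1, so ξ = 399.9/1 = 399.9 lbmol/h.
Outlet amounts (n = n₀ + ν ξ):
  F: 679 − 1(399.9) = 279.1
  D: 3201 − 2(399.9) = 2401
  E: 0 + 1(399.9) = 399.9

2400 lbmol/h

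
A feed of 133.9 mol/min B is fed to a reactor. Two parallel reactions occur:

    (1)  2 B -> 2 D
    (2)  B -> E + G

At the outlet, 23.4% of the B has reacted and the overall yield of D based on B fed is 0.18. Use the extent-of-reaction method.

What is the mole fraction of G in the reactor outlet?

Yield of D: 2ξ₁ / 133.9 = 0.18 → ξ₁ = 12.05 mol/min.
Conversion of B: 2ξ₁ + 1ξ₂ = 0.234 × 133.9 = 31.33 → ξ₂ = 7.231 mol/min.
Outlet amounts (n = n₀ + Σ ν·ξ):
  B: 133.9 − 2(12.05) − 1(7.231) = 102.6
  D: 0 + 2(12.05) = 24.1
  E: 0 + 1(7.231) = 7.231
  G: 0 + 1(7.231) = 7.231
Total out = 141.1 mol/min; y_G = 7.231 / 141.1 = 0.05123.

0.0512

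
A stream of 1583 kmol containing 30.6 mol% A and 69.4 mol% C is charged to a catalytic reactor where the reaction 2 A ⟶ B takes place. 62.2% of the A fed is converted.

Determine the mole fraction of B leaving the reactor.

0.105

A reacted = 0.622 × 484.4 = 301.3 kmol; ν_A = −2, so ξ = 301.3/2 = 150.6 kmol.
Outlet amounts (n = n₀ + ν ξ):
  A: 484.4 − 2(150.6) = 183.1
  B: 0 + 1(150.6) = 150.6
  C: 1099 (inert)
Total out = 1432 kmol; y_B = 150.6 / 1432 = 0.1052.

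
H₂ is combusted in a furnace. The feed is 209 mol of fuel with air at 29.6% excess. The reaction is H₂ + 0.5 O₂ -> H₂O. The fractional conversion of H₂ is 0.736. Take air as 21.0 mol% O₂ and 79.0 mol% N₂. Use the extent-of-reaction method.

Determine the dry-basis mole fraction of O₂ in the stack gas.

Stoichiometric O₂ = 0.5 × 209 = 104.5 mol; O₂ fed = 104.5 × 1.296 = 135.4 mol.
N₂ fed = 135.4 × 79/21 = 509.5 mol.
Fuel reacted = 0.736 × 209 → ξ = 153.8 mol.
Outlet (n = n₀ + ν ξ):
  H₂: 209 − 1(153.8) = 55.18
  O₂: 135.4 − 0.5(153.8) = 58.52
  N₂: 509.5 (inert)
  H₂O: 0 + 1(153.8) = 153.8
Dry total = 623.2 mol; y_O₂ (dry) = 58.52 / 623.2 = 0.09391.

0.0939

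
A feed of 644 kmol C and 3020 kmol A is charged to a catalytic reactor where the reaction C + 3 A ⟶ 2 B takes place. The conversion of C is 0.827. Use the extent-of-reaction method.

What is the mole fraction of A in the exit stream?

0.547

C reacted = 0.827 × 644 = 532.6 kmol; ν_C = −1, so ξ = 532.6/1 = 532.6 kmol.
Outlet amounts (n = n₀ + ν ξ):
  C: 644 − 1(532.6) = 111.4
  A: 3020 − 3(532.6) = 1422
  B: 0 + 2(532.6) = 1065
Total out = 2599 kmol; y_A = 1422 / 2599 = 0.5473.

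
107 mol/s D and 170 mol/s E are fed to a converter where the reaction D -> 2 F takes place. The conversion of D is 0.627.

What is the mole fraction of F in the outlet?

D reacted = 0.627 × 107 = 67.09 mol/s; ν_D = −1, so ξ = 67.09/1 = 67.09 mol/s.
Outlet amounts (n = n₀ + ν ξ):
  D: 107 − 1(67.09) = 39.91
  F: 0 + 2(67.09) = 134.2
  E: 170 (inert)
Total out = 344.1 mol/s; y_F = 134.2 / 344.1 = 0.39.

0.39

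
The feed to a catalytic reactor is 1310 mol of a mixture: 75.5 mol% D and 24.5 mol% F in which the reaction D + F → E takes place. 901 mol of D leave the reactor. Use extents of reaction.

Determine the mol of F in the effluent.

For D: n = n₀ − 1ξ → 901 = 989 − 1ξ, giving ξ = 88.05 mol.
Outlet amounts (n = n₀ + ν ξ):
  D: 989 − 1(88.05) = 901
  F: 320.9 − 1(88.05) = 232.9
  E: 0 + 1(88.05) = 88.05

233 mol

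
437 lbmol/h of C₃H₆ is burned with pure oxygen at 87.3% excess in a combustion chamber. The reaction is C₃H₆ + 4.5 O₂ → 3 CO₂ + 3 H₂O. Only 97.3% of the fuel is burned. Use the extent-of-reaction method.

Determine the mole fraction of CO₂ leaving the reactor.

Stoichiometric O₂ = 4.5 × 437 = 1966 lbmol/h; O₂ fed = 1966 × 1.873 = 3683 lbmol/h.
Fuel reacted = 0.973 × 437 → ξ = 425.2 lbmol/h.
Outlet (n = n₀ + ν ξ):
  C₃H₆: 437 − 1(425.2) = 11.8
  O₂: 3683 − 4.5(425.2) = 1770
  CO₂: 0 + 3(425.2) = 1276
  H₂O: 0 + 3(425.2) = 1276
Total out = 4333 lbmol/h; y_CO₂ = 1276 / 4333 = 0.2944.

0.294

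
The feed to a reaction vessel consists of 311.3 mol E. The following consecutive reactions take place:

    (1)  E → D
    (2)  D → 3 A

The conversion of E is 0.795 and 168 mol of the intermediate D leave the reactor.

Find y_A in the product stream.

Conversion of E: E consumed = 1ξ₁ = 0.795 × 311.3 → ξ₁ = 247.5 mol.
D balance: n_D = 0 + 1ξ₁ − 1ξ₂ = 168 → ξ₂ = (1·247.5 − 168)/1 = 79.48 mol.
Outlet amounts (n = n₀ + Σ ν·ξ):
  E: 311.3 − 1(247.5) = 63.82
  D: 0 + 1(247.5) − 1(79.48) = 168
  A: 0 + 3(79.48) = 238.5
Total out = 470.3 mol; y_A = 238.5 / 470.3 = 0.5071.

0.507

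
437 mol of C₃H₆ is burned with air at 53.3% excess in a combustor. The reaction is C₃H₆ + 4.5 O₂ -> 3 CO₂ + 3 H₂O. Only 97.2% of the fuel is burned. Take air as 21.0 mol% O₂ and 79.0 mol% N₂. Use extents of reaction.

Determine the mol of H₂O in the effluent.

1270 mol

Stoichiometric O₂ = 4.5 × 437 = 1966 mol; O₂ fed = 1966 × 1.533 = 3015 mol.
N₂ fed = 3015 × 79/21 = 11340 mol.
Fuel reacted = 0.972 × 437 → ξ = 424.8 mol.
Outlet (n = n₀ + ν ξ):
  C₃H₆: 437 − 1(424.8) = 12.24
  O₂: 3015 − 4.5(424.8) = 1103
  N₂: 11340 (inert)
  CO₂: 0 + 3(424.8) = 1274
  H₂O: 0 + 3(424.8) = 1274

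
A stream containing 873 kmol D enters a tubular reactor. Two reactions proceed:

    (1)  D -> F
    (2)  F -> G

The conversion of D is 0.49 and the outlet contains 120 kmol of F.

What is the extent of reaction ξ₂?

Conversion of D: D consumed = 1ξ₁ = 0.49 × 873 → ξ₁ = 427.8 kmol.
F balance: n_F = 0 + 1ξ₁ − 1ξ₂ = 120 → ξ₂ = (1·427.8 − 120)/1 = 307.8 kmol.
Outlet amounts (n = n₀ + Σ ν·ξ):
  D: 873 − 1(427.8) = 445.2
  F: 0 + 1(427.8) − 1(307.8) = 120
  G: 0 + 1(307.8) = 307.8

ξ₂ = 308 kmol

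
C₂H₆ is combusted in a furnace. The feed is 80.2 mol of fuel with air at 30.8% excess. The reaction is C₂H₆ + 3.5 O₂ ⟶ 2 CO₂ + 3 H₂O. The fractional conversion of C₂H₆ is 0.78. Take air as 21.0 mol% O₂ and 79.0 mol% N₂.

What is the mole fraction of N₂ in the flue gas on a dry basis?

Stoichiometric O₂ = 3.5 × 80.2 = 280.7 mol; O₂ fed = 280.7 × 1.308 = 367.2 mol.
N₂ fed = 367.2 × 79/21 = 1381 mol.
Fuel reacted = 0.78 × 80.2 → ξ = 62.56 mol.
Outlet (n = n₀ + ν ξ):
  C₂H₆: 80.2 − 1(62.56) = 17.64
  O₂: 367.2 − 3.5(62.56) = 148.2
  N₂: 1381 (inert)
  CO₂: 0 + 2(62.56) = 125.1
  H₂O: 0 + 3(62.56) = 187.7
Dry total = 1672 mol; y_N₂ (dry) = 1381 / 1672 = 0.826.

0.826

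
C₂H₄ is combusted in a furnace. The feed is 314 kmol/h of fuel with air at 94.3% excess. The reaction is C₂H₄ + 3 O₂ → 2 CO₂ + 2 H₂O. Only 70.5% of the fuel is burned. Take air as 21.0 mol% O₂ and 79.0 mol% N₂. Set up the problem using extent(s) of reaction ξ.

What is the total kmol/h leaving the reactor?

Stoichiometric O₂ = 3 × 314 = 942 kmol/h; O₂ fed = 942 × 1.943 = 1830 kmol/h.
N₂ fed = 1830 × 79/21 = 6885 kmol/h.
Fuel reacted = 0.705 × 314 → ξ = 221.4 kmol/h.
Outlet (n = n₀ + ν ξ):
  C₂H₄: 314 − 1(221.4) = 92.63
  O₂: 1830 − 3(221.4) = 1166
  N₂: 6885 (inert)
  CO₂: 0 + 2(221.4) = 442.7
  H₂O: 0 + 2(221.4) = 442.7
Total out = 92.63 + 1166 + 6885 + 442.7 + 442.7 = 9030 kmol/h.

9030 kmol/h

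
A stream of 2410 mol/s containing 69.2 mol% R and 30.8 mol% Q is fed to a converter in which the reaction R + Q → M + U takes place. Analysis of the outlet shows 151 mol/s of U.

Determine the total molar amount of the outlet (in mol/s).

2410 mol/s

For U: n = n₀ + 1ξ → 151 = 0 + 1ξ, giving ξ = 151 mol/s.
Outlet amounts (n = n₀ + ν ξ):
  R: 1668 − 1(151) = 1517
  Q: 742.3 − 1(151) = 591.3
  M: 0 + 1(151) = 151
  U: 0 + 1(151) = 151
Total out = 1517 + 591.3 + 151 + 151 = 2410 mol/s.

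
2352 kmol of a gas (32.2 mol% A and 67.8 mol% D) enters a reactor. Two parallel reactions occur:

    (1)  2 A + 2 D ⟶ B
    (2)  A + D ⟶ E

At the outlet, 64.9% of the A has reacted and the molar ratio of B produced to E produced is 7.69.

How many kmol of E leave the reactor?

30 kmol

Conversion of A: A consumed = 0.649 × 757.3 = 491.5 kmol = 2ξ₁ + 1ξ₂.
Selectivity: 1ξ₁ / (1ξ₂) = 7.69 → ξ₁ = 7.69 ξ₂.
Substitute: (2·7.69 + 1) ξ₂ = 491.5 → ξ₂ = 30.01 kmol, ξ₁ = 230.8 kmol.
Outlet amounts (n = n₀ + Σ ν·ξ):
  A: 757.3 − 2(230.8) − 1(30.01) = 265.8
  D: 1595 − 2(230.8) − 1(30.01) = 1103
  B: 0 + 1(230.8) = 230.8
  E: 0 + 1(30.01) = 30.01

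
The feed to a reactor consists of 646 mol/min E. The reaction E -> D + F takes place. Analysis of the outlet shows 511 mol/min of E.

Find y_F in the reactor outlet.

For E: n = n₀ − 1ξ → 511 = 646 − 1ξ, giving ξ = 135 mol/min.
Outlet amounts (n = n₀ + ν ξ):
  E: 646 − 1(135) = 511
  D: 0 + 1(135) = 135
  F: 0 + 1(135) = 135
Total out = 781 mol/min; y_F = 135 / 781 = 0.1729.

0.173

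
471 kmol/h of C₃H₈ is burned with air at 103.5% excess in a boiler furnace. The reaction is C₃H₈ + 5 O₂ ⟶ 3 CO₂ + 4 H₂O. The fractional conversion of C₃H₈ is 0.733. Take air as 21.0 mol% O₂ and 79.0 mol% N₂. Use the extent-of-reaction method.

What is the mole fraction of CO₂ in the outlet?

0.0438

Stoichiometric O₂ = 5 × 471 = 2355 kmol/h; O₂ fed = 2355 × 2.035 = 4792 kmol/h.
N₂ fed = 4792 × 79/21 = 18030 kmol/h.
Fuel reacted = 0.733 × 471 → ξ = 345.2 kmol/h.
Outlet (n = n₀ + ν ξ):
  C₃H₈: 471 − 1(345.2) = 125.8
  O₂: 4792 − 5(345.2) = 3066
  N₂: 18030 (inert)
  CO₂: 0 + 3(345.2) = 1036
  H₂O: 0 + 4(345.2) = 1381
Total out = 23640 kmol/h; y_CO₂ = 1036 / 23640 = 0.04382.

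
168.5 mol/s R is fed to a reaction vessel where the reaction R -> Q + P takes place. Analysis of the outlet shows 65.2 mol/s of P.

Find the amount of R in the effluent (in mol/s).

For P: n = n₀ + 1ξ → 65.2 = 0 + 1ξ, giving ξ = 65.2 mol/s.
Outlet amounts (n = n₀ + ν ξ):
  R: 168.5 − 1(65.2) = 103.3
  Q: 0 + 1(65.2) = 65.2
  P: 0 + 1(65.2) = 65.2

103 mol/s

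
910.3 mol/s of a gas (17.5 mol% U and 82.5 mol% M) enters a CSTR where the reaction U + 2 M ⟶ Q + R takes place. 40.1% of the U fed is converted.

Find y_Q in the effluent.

0.0755

U reacted = 0.401 × 159.3 = 63.88 mol/s; ν_U = −1, so ξ = 63.88/1 = 63.88 mol/s.
Outlet amounts (n = n₀ + ν ξ):
  U: 159.3 − 1(63.88) = 95.42
  M: 751 − 2(63.88) = 623.2
  Q: 0 + 1(63.88) = 63.88
  R: 0 + 1(63.88) = 63.88
Total out = 846.4 mol/s; y_Q = 63.88 / 846.4 = 0.07547.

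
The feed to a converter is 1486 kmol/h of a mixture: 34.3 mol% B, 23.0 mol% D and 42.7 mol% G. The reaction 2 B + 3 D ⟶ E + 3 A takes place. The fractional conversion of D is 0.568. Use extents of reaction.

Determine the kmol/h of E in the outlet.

D reacted = 0.568 × 341.8 = 194.1 kmol/h; ν_D = −3, so ξ = 194.1/3 = 64.71 kmol/h.
Outlet amounts (n = n₀ + ν ξ):
  B: 509.7 − 2(64.71) = 380.3
  D: 341.8 − 3(64.71) = 147.6
  E: 0 + 1(64.71) = 64.71
  A: 0 + 3(64.71) = 194.1
  G: 634.5 (inert)

64.7 kmol/h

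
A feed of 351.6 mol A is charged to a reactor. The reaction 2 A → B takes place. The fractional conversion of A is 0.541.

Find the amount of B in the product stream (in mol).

95.1 mol

A reacted = 0.541 × 351.6 = 190.2 mol; ν_A = −2, so ξ = 190.2/2 = 95.11 mol.
Outlet amounts (n = n₀ + ν ξ):
  A: 351.6 − 2(95.11) = 161.4
  B: 0 + 1(95.11) = 95.11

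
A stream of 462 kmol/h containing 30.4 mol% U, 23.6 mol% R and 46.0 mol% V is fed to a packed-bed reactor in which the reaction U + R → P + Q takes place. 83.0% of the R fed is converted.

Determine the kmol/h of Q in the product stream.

90.5 kmol/h

R reacted = 0.83 × 109 = 90.5 kmol/h; ν_R = −1, so ξ = 90.5/1 = 90.5 kmol/h.
Outlet amounts (n = n₀ + ν ξ):
  U: 140.4 − 1(90.5) = 49.95
  R: 109 − 1(90.5) = 18.54
  P: 0 + 1(90.5) = 90.5
  Q: 0 + 1(90.5) = 90.5
  V: 212.5 (inert)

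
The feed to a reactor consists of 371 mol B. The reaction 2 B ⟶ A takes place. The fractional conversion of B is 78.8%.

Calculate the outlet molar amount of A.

146 mol

B reacted = 0.788 × 371 = 292.3 mol; ν_B = −2, so ξ = 292.3/2 = 146.2 mol.
Outlet amounts (n = n₀ + ν ξ):
  B: 371 − 2(146.2) = 78.65
  A: 0 + 1(146.2) = 146.2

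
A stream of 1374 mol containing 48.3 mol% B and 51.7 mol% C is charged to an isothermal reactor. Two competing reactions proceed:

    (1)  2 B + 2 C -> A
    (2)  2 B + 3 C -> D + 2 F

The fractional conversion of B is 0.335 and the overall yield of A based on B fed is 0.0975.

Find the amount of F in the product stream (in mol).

92.9 mol

Yield of A: 1ξ₁ / 663.6 = 0.0975 → ξ₁ = 64.71 mol.
Conversion of B: 2ξ₁ + 2ξ₂ = 0.335 × 663.6 = 222.3 → ξ₂ = 46.45 mol.
Outlet amounts (n = n₀ + Σ ν·ξ):
  B: 663.6 − 2(64.71) − 2(46.45) = 441.3
  C: 710.4 − 2(64.71) − 3(46.45) = 441.6
  A: 0 + 1(64.71) = 64.71
  D: 0 + 1(46.45) = 46.45
  F: 0 + 2(46.45) = 92.91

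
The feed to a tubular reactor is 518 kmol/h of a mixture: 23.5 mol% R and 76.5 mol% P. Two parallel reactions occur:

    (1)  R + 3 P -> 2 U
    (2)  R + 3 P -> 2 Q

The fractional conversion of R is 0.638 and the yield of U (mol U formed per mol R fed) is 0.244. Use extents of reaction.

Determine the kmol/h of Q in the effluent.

126 kmol/h

Yield of U: 2ξ₁ / 121.7 = 0.244 → ξ₁ = 14.85 kmol/h.
Conversion of R: 1ξ₁ + 1ξ₂ = 0.638 × 121.7 = 77.66 → ξ₂ = 62.81 kmol/h.
Outlet amounts (n = n₀ + Σ ν·ξ):
  R: 121.7 − 1(14.85) − 1(62.81) = 44.07
  P: 396.3 − 3(14.85) − 3(62.81) = 163.3
  U: 0 + 2(14.85) = 29.7
  Q: 0 + 2(62.81) = 125.6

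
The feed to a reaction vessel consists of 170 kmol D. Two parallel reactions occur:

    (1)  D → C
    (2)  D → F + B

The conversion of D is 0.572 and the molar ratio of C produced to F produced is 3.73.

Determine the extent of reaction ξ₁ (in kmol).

ξ₁ = 76.7 kmol

Conversion of D: D consumed = 0.572 × 170 = 97.24 kmol = 1ξ₁ + 1ξ₂.
Selectivity: 1ξ₁ / (1ξ₂) = 3.73 → ξ₁ = 3.73 ξ₂.
Substitute: (1·3.73 + 1) ξ₂ = 97.24 → ξ₂ = 20.56 kmol, ξ₁ = 76.68 kmol.
Outlet amounts (n = n₀ + Σ ν·ξ):
  D: 170 − 1(76.68) − 1(20.56) = 72.76
  C: 0 + 1(76.68) = 76.68
  F: 0 + 1(20.56) = 20.56
  B: 0 + 1(20.56) = 20.56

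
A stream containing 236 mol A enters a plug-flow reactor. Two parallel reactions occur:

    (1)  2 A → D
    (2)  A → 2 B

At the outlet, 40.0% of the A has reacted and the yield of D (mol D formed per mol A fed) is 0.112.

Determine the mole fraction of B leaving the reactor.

0.331

Yield of D: 1ξ₁ / 236 = 0.112 → ξ₁ = 26.43 mol.
Conversion of A: 2ξ₁ + 1ξ₂ = 0.4 × 236 = 94.4 → ξ₂ = 41.54 mol.
Outlet amounts (n = n₀ + Σ ν·ξ):
  A: 236 − 2(26.43) − 1(41.54) = 141.6
  D: 0 + 1(26.43) = 26.43
  B: 0 + 2(41.54) = 83.07
Total out = 251.1 mol; y_B = 83.07 / 251.1 = 0.3308.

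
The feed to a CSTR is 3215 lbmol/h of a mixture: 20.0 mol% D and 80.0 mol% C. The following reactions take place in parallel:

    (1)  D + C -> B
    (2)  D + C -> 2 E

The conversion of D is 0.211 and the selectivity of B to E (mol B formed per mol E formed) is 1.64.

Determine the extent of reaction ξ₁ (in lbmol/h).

Conversion of D: D consumed = 0.211 × 643 = 135.7 lbmol/h = 1ξ₁ + 1ξ₂.
Selectivity: 1ξ₁ / (2ξ₂) = 1.64 → ξ₁ = 3.28 ξ₂.
Substitute: (1·3.28 + 1) ξ₂ = 135.7 → ξ₂ = 31.7 lbmol/h, ξ₁ = 104 lbmol/h.
Outlet amounts (n = n₀ + Σ ν·ξ):
  D: 643 − 1(104) − 1(31.7) = 507.3
  C: 2572 − 1(104) − 1(31.7) = 2436
  B: 0 + 1(104) = 104
  E: 0 + 2(31.7) = 63.4

ξ₁ = 104 lbmol/h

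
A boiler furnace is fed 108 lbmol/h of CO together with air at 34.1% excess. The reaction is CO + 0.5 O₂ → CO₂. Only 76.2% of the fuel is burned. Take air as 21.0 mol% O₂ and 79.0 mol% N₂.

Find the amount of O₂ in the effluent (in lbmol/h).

Stoichiometric O₂ = 0.5 × 108 = 54 lbmol/h; O₂ fed = 54 × 1.341 = 72.41 lbmol/h.
N₂ fed = 72.41 × 79/21 = 272.4 lbmol/h.
Fuel reacted = 0.762 × 108 → ξ = 82.3 lbmol/h.
Outlet (n = n₀ + ν ξ):
  CO: 108 − 1(82.3) = 25.7
  O₂: 72.41 − 0.5(82.3) = 31.27
  N₂: 272.4 (inert)
  CO₂: 0 + 1(82.3) = 82.3

31.3 lbmol/h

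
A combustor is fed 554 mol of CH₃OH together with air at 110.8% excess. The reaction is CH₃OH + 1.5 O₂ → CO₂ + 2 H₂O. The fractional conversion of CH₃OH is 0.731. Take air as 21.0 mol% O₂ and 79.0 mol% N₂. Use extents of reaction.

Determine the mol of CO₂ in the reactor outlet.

405 mol

Stoichiometric O₂ = 1.5 × 554 = 831 mol; O₂ fed = 831 × 2.108 = 1752 mol.
N₂ fed = 1752 × 79/21 = 6590 mol.
Fuel reacted = 0.731 × 554 → ξ = 405 mol.
Outlet (n = n₀ + ν ξ):
  CH₃OH: 554 − 1(405) = 149
  O₂: 1752 − 1.5(405) = 1144
  N₂: 6590 (inert)
  CO₂: 0 + 1(405) = 405
  H₂O: 0 + 2(405) = 809.9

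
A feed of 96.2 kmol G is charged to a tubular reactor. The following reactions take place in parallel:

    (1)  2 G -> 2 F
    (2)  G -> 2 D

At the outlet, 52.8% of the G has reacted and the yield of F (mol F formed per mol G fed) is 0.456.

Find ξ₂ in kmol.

ξ₂ = 6.93 kmol

Yield of F: 2ξ₁ / 96.2 = 0.456 → ξ₁ = 21.93 kmol.
Conversion of G: 2ξ₁ + 1ξ₂ = 0.528 × 96.2 = 50.79 → ξ₂ = 6.926 kmol.
Outlet amounts (n = n₀ + Σ ν·ξ):
  G: 96.2 − 2(21.93) − 1(6.926) = 45.41
  F: 0 + 2(21.93) = 43.87
  D: 0 + 2(6.926) = 13.85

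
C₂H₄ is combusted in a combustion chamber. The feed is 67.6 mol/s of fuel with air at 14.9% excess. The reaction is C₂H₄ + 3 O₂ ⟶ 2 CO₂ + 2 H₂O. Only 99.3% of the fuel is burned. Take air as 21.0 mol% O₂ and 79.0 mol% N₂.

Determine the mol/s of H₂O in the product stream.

Stoichiometric O₂ = 3 × 67.6 = 202.8 mol/s; O₂ fed = 202.8 × 1.149 = 233 mol/s.
N₂ fed = 233 × 79/21 = 876.6 mol/s.
Fuel reacted = 0.993 × 67.6 → ξ = 67.13 mol/s.
Outlet (n = n₀ + ν ξ):
  C₂H₄: 67.6 − 1(67.13) = 0.4732
  O₂: 233 − 3(67.13) = 31.64
  N₂: 876.6 (inert)
  CO₂: 0 + 2(67.13) = 134.3
  H₂O: 0 + 2(67.13) = 134.3

134 mol/s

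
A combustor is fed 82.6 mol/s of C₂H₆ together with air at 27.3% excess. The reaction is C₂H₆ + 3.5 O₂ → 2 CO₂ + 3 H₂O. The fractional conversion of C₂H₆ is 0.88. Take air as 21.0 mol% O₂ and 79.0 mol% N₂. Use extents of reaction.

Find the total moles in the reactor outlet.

1870 mol/s

Stoichiometric O₂ = 3.5 × 82.6 = 289.1 mol/s; O₂ fed = 289.1 × 1.273 = 368 mol/s.
N₂ fed = 368 × 79/21 = 1384 mol/s.
Fuel reacted = 0.88 × 82.6 → ξ = 72.69 mol/s.
Outlet (n = n₀ + ν ξ):
  C₂H₆: 82.6 − 1(72.69) = 9.912
  O₂: 368 − 3.5(72.69) = 113.6
  N₂: 1384 (inert)
  CO₂: 0 + 2(72.69) = 145.4
  H₂O: 0 + 3(72.69) = 218.1
Total out = 9.912 + 113.6 + 1384 + 145.4 + 218.1 = 1871 mol/s.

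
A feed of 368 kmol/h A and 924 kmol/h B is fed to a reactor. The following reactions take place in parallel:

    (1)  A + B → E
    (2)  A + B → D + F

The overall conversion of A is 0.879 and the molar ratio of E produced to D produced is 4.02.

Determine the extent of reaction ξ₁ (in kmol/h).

ξ₁ = 259 kmol/h

Conversion of A: A consumed = 0.879 × 368 = 323.5 kmol/h = 1ξ₁ + 1ξ₂.
Selectivity: 1ξ₁ / (1ξ₂) = 4.02 → ξ₁ = 4.02 ξ₂.
Substitute: (1·4.02 + 1) ξ₂ = 323.5 → ξ₂ = 64.44 kmol/h, ξ₁ = 259 kmol/h.
Outlet amounts (n = n₀ + Σ ν·ξ):
  A: 368 − 1(259) − 1(64.44) = 44.53
  B: 924 − 1(259) − 1(64.44) = 600.5
  E: 0 + 1(259) = 259
  D: 0 + 1(64.44) = 64.44
  F: 0 + 1(64.44) = 64.44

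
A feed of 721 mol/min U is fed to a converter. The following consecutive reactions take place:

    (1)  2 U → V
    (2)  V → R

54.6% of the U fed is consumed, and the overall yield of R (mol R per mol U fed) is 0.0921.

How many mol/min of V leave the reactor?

Conversion of U: U consumed = 2ξ₁ = 0.546 × 721 → ξ₁ = 196.8 mol/min.
Yield of R: 1ξ₂ / 721 = 0.0921 → ξ₂ = 66.4 mol/min.
Outlet amounts (n = n₀ + Σ ν·ξ):
  U: 721 − 2(196.8) = 327.3
  V: 0 + 1(196.8) − 1(66.4) = 130.4
  R: 0 + 1(66.4) = 66.4

130 mol/min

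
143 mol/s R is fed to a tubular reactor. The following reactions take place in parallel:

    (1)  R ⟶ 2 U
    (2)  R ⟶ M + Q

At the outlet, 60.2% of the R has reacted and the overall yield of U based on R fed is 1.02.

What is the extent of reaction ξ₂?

Yield of U: 2ξ₁ / 143 = 1.02 → ξ₁ = 72.93 mol/s.
Conversion of R: 1ξ₁ + 1ξ₂ = 0.602 × 143 = 86.09 → ξ₂ = 13.16 mol/s.
Outlet amounts (n = n₀ + Σ ν·ξ):
  R: 143 − 1(72.93) − 1(13.16) = 56.91
  U: 0 + 2(72.93) = 145.9
  M: 0 + 1(13.16) = 13.16
  Q: 0 + 1(13.16) = 13.16

ξ₂ = 13.2 mol/s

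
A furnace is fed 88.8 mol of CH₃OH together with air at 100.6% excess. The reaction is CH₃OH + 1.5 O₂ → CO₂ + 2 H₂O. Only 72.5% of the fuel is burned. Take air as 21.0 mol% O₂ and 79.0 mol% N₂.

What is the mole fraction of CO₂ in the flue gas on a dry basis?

Stoichiometric O₂ = 1.5 × 88.8 = 133.2 mol; O₂ fed = 133.2 × 2.006 = 267.2 mol.
N₂ fed = 267.2 × 79/21 = 1005 mol.
Fuel reacted = 0.725 × 88.8 → ξ = 64.38 mol.
Outlet (n = n₀ + ν ξ):
  CH₃OH: 88.8 − 1(64.38) = 24.42
  O₂: 267.2 − 1.5(64.38) = 170.6
  N₂: 1005 (inert)
  CO₂: 0 + 1(64.38) = 64.38
  H₂O: 0 + 2(64.38) = 128.8
Dry total = 1265 mol; y_CO₂ (dry) = 64.38 / 1265 = 0.05091.

0.0509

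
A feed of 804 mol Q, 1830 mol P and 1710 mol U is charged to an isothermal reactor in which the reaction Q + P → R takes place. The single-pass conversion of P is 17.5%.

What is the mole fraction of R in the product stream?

0.0796

P reacted = 0.175 × 1830 = 320.2 mol; ν_P = −1, so ξ = 320.2/1 = 320.2 mol.
Outlet amounts (n = n₀ + ν ξ):
  Q: 804 − 1(320.2) = 483.8
  P: 1830 − 1(320.2) = 1510
  R: 0 + 1(320.2) = 320.2
  U: 1710 (inert)
Total out = 4024 mol; y_R = 320.2 / 4024 = 0.07959.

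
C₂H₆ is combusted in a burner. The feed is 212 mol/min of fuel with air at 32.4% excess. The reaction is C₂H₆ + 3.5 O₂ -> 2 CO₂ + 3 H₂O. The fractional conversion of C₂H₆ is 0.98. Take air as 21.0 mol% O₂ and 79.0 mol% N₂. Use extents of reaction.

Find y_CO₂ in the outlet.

Stoichiometric O₂ = 3.5 × 212 = 742 mol/min; O₂ fed = 742 × 1.324 = 982.4 mol/min.
N₂ fed = 982.4 × 79/21 = 3696 mol/min.
Fuel reacted = 0.98 × 212 → ξ = 207.8 mol/min.
Outlet (n = n₀ + ν ξ):
  C₂H₆: 212 − 1(207.8) = 4.24
  O₂: 982.4 − 3.5(207.8) = 255.2
  N₂: 3696 (inert)
  CO₂: 0 + 2(207.8) = 415.5
  H₂O: 0 + 3(207.8) = 623.3
Total out = 4994 mol/min; y_CO₂ = 415.5 / 4994 = 0.0832.

0.0832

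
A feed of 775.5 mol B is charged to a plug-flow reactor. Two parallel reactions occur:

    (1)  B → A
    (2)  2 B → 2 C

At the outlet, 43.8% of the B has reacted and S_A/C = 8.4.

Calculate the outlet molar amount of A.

Conversion of B: B consumed = 0.438 × 775.5 = 339.7 mol = 1ξ₁ + 2ξ₂.
Selectivity: 1ξ₁ / (2ξ₂) = 8.4 → ξ₁ = 16.8 ξ₂.
Substitute: (1·16.8 + 2) ξ₂ = 339.7 → ξ₂ = 18.07 mol, ξ₁ = 303.5 mol.
Outlet amounts (n = n₀ + Σ ν·ξ):
  B: 775.5 − 1(303.5) − 2(18.07) = 435.8
  A: 0 + 1(303.5) = 303.5
  C: 0 + 2(18.07) = 36.13

304 mol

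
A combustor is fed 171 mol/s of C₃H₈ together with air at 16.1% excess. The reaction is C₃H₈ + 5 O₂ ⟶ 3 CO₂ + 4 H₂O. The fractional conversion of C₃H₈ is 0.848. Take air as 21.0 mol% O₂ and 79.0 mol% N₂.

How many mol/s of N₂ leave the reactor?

Stoichiometric O₂ = 5 × 171 = 855 mol/s; O₂ fed = 855 × 1.161 = 992.7 mol/s.
N₂ fed = 992.7 × 79/21 = 3734 mol/s.
Fuel reacted = 0.848 × 171 → ξ = 145 mol/s.
Outlet (n = n₀ + ν ξ):
  C₃H₈: 171 − 1(145) = 25.99
  O₂: 992.7 − 5(145) = 267.6
  N₂: 3734 (inert)
  CO₂: 0 + 3(145) = 435
  H₂O: 0 + 4(145) = 580

3730 mol/s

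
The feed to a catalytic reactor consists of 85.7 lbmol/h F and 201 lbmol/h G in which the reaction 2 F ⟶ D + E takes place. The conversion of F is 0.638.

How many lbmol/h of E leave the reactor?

F reacted = 0.638 × 85.7 = 54.68 lbmol/h; ν_F = −2, so ξ = 54.68/2 = 27.34 lbmol/h.
Outlet amounts (n = n₀ + ν ξ):
  F: 85.7 − 2(27.34) = 31.02
  D: 0 + 1(27.34) = 27.34
  E: 0 + 1(27.34) = 27.34
  G: 201 (inert)

27.3 lbmol/h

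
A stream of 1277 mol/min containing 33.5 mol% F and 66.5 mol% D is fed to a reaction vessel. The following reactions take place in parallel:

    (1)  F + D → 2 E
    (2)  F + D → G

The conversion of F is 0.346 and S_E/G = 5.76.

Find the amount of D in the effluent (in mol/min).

701 mol/min

Conversion of F: F consumed = 0.346 × 427.8 = 148 mol/min = 1ξ₁ + 1ξ₂.
Selectivity: 2ξ₁ / (1ξ₂) = 5.76 → ξ₁ = 2.88 ξ₂.
Substitute: (1·2.88 + 1) ξ₂ = 148 → ξ₂ = 38.15 mol/min, ξ₁ = 109.9 mol/min.
Outlet amounts (n = n₀ + Σ ν·ξ):
  F: 427.8 − 1(109.9) − 1(38.15) = 279.8
  D: 849.2 − 1(109.9) − 1(38.15) = 701.2
  E: 0 + 2(109.9) = 219.7
  G: 0 + 1(38.15) = 38.15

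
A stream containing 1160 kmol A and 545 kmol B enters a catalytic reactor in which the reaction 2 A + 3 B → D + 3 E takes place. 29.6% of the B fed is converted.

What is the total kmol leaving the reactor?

1650 kmol

B reacted = 0.296 × 545 = 161.3 kmol; ν_B = −3, so ξ = 161.3/3 = 53.77 kmol.
Outlet amounts (n = n₀ + ν ξ):
  A: 1160 − 2(53.77) = 1052
  B: 545 − 3(53.77) = 383.7
  D: 0 + 1(53.77) = 53.77
  E: 0 + 3(53.77) = 161.3
Total out = 1052 + 383.7 + 53.77 + 161.3 = 1651 kmol.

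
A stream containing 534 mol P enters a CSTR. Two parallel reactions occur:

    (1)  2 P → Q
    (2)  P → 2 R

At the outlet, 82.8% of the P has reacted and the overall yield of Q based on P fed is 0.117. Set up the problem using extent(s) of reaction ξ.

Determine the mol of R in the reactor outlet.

Yield of Q: 1ξ₁ / 534 = 0.117 → ξ₁ = 62.48 mol.
Conversion of P: 2ξ₁ + 1ξ₂ = 0.828 × 534 = 442.2 → ξ₂ = 317.2 mol.
Outlet amounts (n = n₀ + Σ ν·ξ):
  P: 534 − 2(62.48) − 1(317.2) = 91.85
  Q: 0 + 1(62.48) = 62.48
  R: 0 + 2(317.2) = 634.4

634 mol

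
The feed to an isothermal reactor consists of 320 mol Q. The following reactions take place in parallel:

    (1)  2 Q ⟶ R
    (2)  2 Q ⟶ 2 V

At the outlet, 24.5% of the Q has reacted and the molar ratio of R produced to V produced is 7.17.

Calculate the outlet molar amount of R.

36.6 mol

Conversion of Q: Q consumed = 0.245 × 320 = 78.4 mol = 2ξ₁ + 2ξ₂.
Selectivity: 1ξ₁ / (2ξ₂) = 7.17 → ξ₁ = 14.34 ξ₂.
Substitute: (2·14.34 + 2) ξ₂ = 78.4 → ξ₂ = 2.555 mol, ξ₁ = 36.64 mol.
Outlet amounts (n = n₀ + Σ ν·ξ):
  Q: 320 − 2(36.64) − 2(2.555) = 241.6
  R: 0 + 1(36.64) = 36.64
  V: 0 + 2(2.555) = 5.111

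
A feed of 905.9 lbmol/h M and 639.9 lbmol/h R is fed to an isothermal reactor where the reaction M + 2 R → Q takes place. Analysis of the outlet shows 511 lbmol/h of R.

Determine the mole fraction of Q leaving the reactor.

For R: n = n₀ − 2ξ → 511 = 639.9 − 2ξ, giving ξ = 64.45 lbmol/h.
Outlet amounts (n = n₀ + ν ξ):
  M: 905.9 − 1(64.45) = 841.5
  R: 639.9 − 2(64.45) = 511
  Q: 0 + 1(64.45) = 64.45
Total out = 1417 lbmol/h; y_Q = 64.45 / 1417 = 0.04549.

0.0455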